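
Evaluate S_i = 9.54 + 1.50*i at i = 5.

S_5 = 9.54 + 1.5*5 = 9.54 + 7.5 = 17.04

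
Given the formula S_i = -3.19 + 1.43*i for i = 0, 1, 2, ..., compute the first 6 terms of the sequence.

This is an arithmetic sequence.
i=0: S_0 = -3.19 + 1.43*0 = -3.19
i=1: S_1 = -3.19 + 1.43*1 = -1.76
i=2: S_2 = -3.19 + 1.43*2 = -0.33
i=3: S_3 = -3.19 + 1.43*3 = 1.1
i=4: S_4 = -3.19 + 1.43*4 = 2.53
i=5: S_5 = -3.19 + 1.43*5 = 3.96
The first 6 terms are: [-3.19, -1.76, -0.33, 1.1, 2.53, 3.96]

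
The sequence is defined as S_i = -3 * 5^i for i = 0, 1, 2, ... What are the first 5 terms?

This is a geometric sequence.
i=0: S_0 = -3 * 5^0 = -3
i=1: S_1 = -3 * 5^1 = -15
i=2: S_2 = -3 * 5^2 = -75
i=3: S_3 = -3 * 5^3 = -375
i=4: S_4 = -3 * 5^4 = -1875
The first 5 terms are: [-3, -15, -75, -375, -1875]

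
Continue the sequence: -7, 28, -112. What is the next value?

Ratios: 28 / -7 = -4.0
This is a geometric sequence with common ratio r = -4.
Next term = -112 * -4 = 448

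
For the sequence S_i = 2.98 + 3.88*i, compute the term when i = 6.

S_6 = 2.98 + 3.88*6 = 2.98 + 23.28 = 26.26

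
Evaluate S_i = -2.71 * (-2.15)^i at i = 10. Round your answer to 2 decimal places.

S_10 = -2.71 * (-2.15)^10 ≈ -2.71 * 2110.49632 ≈ -5719.45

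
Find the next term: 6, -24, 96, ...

Ratios: -24 / 6 = -4.0
This is a geometric sequence with common ratio r = -4.
Next term = 96 * -4 = -384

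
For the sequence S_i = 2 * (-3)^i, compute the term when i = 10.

S_10 = 2 * (-3)^10 = 2 * 59049 = 118098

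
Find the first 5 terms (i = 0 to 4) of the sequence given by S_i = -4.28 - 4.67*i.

This is an arithmetic sequence.
i=0: S_0 = -4.28 + -4.67*0 = -4.28
i=1: S_1 = -4.28 + -4.67*1 = -8.95
i=2: S_2 = -4.28 + -4.67*2 = -13.62
i=3: S_3 = -4.28 + -4.67*3 = -18.29
i=4: S_4 = -4.28 + -4.67*4 = -22.96
The first 5 terms are: [-4.28, -8.95, -13.62, -18.29, -22.96]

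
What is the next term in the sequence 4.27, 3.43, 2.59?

Differences: 3.43 - 4.27 = -0.84
This is an arithmetic sequence with common difference d = -0.84.
Next term = 2.59 + -0.84 = 1.75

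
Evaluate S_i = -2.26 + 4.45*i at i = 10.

S_10 = -2.26 + 4.45*10 = -2.26 + 44.5 = 42.24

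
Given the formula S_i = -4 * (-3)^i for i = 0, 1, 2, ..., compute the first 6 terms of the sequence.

This is a geometric sequence.
i=0: S_0 = -4 * (-3)^0 = -4
i=1: S_1 = -4 * (-3)^1 = 12
i=2: S_2 = -4 * (-3)^2 = -36
i=3: S_3 = -4 * (-3)^3 = 108
i=4: S_4 = -4 * (-3)^4 = -324
i=5: S_5 = -4 * (-3)^5 = 972
The first 6 terms are: [-4, 12, -36, 108, -324, 972]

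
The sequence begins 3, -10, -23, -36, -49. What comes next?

Differences: -10 - 3 = -13
This is an arithmetic sequence with common difference d = -13.
Next term = -49 + -13 = -62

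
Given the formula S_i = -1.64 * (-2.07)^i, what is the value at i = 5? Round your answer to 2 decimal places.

S_5 = -1.64 * (-2.07)^5 ≈ -1.64 * -38.006 ≈ 62.33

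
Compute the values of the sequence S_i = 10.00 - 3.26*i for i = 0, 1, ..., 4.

This is an arithmetic sequence.
i=0: S_0 = 10.0 + -3.26*0 = 10.0
i=1: S_1 = 10.0 + -3.26*1 = 6.74
i=2: S_2 = 10.0 + -3.26*2 = 3.48
i=3: S_3 = 10.0 + -3.26*3 = 0.22
i=4: S_4 = 10.0 + -3.26*4 = -3.04
The first 5 terms are: [10.0, 6.74, 3.48, 0.22, -3.04]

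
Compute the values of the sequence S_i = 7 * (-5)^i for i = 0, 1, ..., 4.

This is a geometric sequence.
i=0: S_0 = 7 * (-5)^0 = 7
i=1: S_1 = 7 * (-5)^1 = -35
i=2: S_2 = 7 * (-5)^2 = 175
i=3: S_3 = 7 * (-5)^3 = -875
i=4: S_4 = 7 * (-5)^4 = 4375
The first 5 terms are: [7, -35, 175, -875, 4375]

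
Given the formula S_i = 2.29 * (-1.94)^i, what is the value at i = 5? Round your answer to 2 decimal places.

S_5 = 2.29 * (-1.94)^5 ≈ 2.29 * -27.4795 ≈ -62.93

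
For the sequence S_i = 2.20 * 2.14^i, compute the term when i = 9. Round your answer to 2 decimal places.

S_9 = 2.2 * 2.14^9 ≈ 2.2 * 941.2911 ≈ 2070.84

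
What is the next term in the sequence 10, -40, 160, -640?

Ratios: -40 / 10 = -4.0
This is a geometric sequence with common ratio r = -4.
Next term = -640 * -4 = 2560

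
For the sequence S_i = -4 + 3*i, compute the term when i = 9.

S_9 = -4 + 3*9 = -4 + 27 = 23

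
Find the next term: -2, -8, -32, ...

Ratios: -8 / -2 = 4.0
This is a geometric sequence with common ratio r = 4.
Next term = -32 * 4 = -128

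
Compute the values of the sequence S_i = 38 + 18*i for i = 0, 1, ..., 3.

This is an arithmetic sequence.
i=0: S_0 = 38 + 18*0 = 38
i=1: S_1 = 38 + 18*1 = 56
i=2: S_2 = 38 + 18*2 = 74
i=3: S_3 = 38 + 18*3 = 92
The first 4 terms are: [38, 56, 74, 92]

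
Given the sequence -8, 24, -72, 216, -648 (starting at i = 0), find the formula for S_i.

Check ratios: 24 / -8 = -3.0
Common ratio r = -3.
First term a = -8.
Formula: S_i = -8 * (-3)^i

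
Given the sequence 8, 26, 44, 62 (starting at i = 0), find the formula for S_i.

Check differences: 26 - 8 = 18
44 - 26 = 18
Common difference d = 18.
First term a = 8.
Formula: S_i = 8 + 18*i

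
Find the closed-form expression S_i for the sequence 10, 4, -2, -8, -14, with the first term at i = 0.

Check differences: 4 - 10 = -6
-2 - 4 = -6
Common difference d = -6.
First term a = 10.
Formula: S_i = 10 - 6*i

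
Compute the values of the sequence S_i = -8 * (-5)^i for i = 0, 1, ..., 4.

This is a geometric sequence.
i=0: S_0 = -8 * (-5)^0 = -8
i=1: S_1 = -8 * (-5)^1 = 40
i=2: S_2 = -8 * (-5)^2 = -200
i=3: S_3 = -8 * (-5)^3 = 1000
i=4: S_4 = -8 * (-5)^4 = -5000
The first 5 terms are: [-8, 40, -200, 1000, -5000]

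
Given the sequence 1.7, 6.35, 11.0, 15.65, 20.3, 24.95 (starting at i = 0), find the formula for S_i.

Check differences: 6.35 - 1.7 = 4.65
11.0 - 6.35 = 4.65
Common difference d = 4.65.
First term a = 1.7.
Formula: S_i = 1.70 + 4.65*i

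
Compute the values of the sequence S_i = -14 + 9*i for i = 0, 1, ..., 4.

This is an arithmetic sequence.
i=0: S_0 = -14 + 9*0 = -14
i=1: S_1 = -14 + 9*1 = -5
i=2: S_2 = -14 + 9*2 = 4
i=3: S_3 = -14 + 9*3 = 13
i=4: S_4 = -14 + 9*4 = 22
The first 5 terms are: [-14, -5, 4, 13, 22]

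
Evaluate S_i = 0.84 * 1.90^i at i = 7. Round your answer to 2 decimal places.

S_7 = 0.84 * 1.9^7 ≈ 0.84 * 89.3872 ≈ 75.09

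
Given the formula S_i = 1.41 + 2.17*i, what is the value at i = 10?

S_10 = 1.41 + 2.17*10 = 1.41 + 21.7 = 23.11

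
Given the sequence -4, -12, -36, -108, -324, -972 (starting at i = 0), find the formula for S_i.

Check ratios: -12 / -4 = 3.0
Common ratio r = 3.
First term a = -4.
Formula: S_i = -4 * 3^i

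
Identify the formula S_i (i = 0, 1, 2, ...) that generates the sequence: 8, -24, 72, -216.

Check ratios: -24 / 8 = -3.0
Common ratio r = -3.
First term a = 8.
Formula: S_i = 8 * (-3)^i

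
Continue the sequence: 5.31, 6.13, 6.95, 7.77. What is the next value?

Differences: 6.13 - 5.31 = 0.82
This is an arithmetic sequence with common difference d = 0.82.
Next term = 7.77 + 0.82 = 8.59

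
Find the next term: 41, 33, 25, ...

Differences: 33 - 41 = -8
This is an arithmetic sequence with common difference d = -8.
Next term = 25 + -8 = 17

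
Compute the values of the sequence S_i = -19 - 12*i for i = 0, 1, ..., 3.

This is an arithmetic sequence.
i=0: S_0 = -19 + -12*0 = -19
i=1: S_1 = -19 + -12*1 = -31
i=2: S_2 = -19 + -12*2 = -43
i=3: S_3 = -19 + -12*3 = -55
The first 4 terms are: [-19, -31, -43, -55]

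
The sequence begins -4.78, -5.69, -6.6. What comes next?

Differences: -5.69 - -4.78 = -0.91
This is an arithmetic sequence with common difference d = -0.91.
Next term = -6.6 + -0.91 = -7.51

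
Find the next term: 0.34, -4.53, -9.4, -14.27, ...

Differences: -4.53 - 0.34 = -4.87
This is an arithmetic sequence with common difference d = -4.87.
Next term = -14.27 + -4.87 = -19.14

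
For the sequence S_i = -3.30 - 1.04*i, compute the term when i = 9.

S_9 = -3.3 + -1.04*9 = -3.3 + -9.36 = -12.66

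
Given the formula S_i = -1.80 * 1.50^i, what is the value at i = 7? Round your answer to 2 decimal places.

S_7 = -1.8 * 1.5^7 ≈ -1.8 * 17.0859 ≈ -30.75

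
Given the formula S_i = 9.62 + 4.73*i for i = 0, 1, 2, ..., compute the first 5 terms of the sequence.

This is an arithmetic sequence.
i=0: S_0 = 9.62 + 4.73*0 = 9.62
i=1: S_1 = 9.62 + 4.73*1 = 14.35
i=2: S_2 = 9.62 + 4.73*2 = 19.08
i=3: S_3 = 9.62 + 4.73*3 = 23.81
i=4: S_4 = 9.62 + 4.73*4 = 28.54
The first 5 terms are: [9.62, 14.35, 19.08, 23.81, 28.54]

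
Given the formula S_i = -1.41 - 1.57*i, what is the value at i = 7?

S_7 = -1.41 + -1.57*7 = -1.41 + -10.99 = -12.4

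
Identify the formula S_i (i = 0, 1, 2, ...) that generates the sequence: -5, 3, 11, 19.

Check differences: 3 - -5 = 8
11 - 3 = 8
Common difference d = 8.
First term a = -5.
Formula: S_i = -5 + 8*i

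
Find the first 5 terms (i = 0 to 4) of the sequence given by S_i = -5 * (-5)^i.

This is a geometric sequence.
i=0: S_0 = -5 * (-5)^0 = -5
i=1: S_1 = -5 * (-5)^1 = 25
i=2: S_2 = -5 * (-5)^2 = -125
i=3: S_3 = -5 * (-5)^3 = 625
i=4: S_4 = -5 * (-5)^4 = -3125
The first 5 terms are: [-5, 25, -125, 625, -3125]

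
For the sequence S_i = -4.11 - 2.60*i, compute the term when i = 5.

S_5 = -4.11 + -2.6*5 = -4.11 + -13.0 = -17.11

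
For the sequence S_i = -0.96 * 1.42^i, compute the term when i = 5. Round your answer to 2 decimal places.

S_5 = -0.96 * 1.42^5 ≈ -0.96 * 5.7735 ≈ -5.54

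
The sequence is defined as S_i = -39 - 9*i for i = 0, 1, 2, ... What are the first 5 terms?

This is an arithmetic sequence.
i=0: S_0 = -39 + -9*0 = -39
i=1: S_1 = -39 + -9*1 = -48
i=2: S_2 = -39 + -9*2 = -57
i=3: S_3 = -39 + -9*3 = -66
i=4: S_4 = -39 + -9*4 = -75
The first 5 terms are: [-39, -48, -57, -66, -75]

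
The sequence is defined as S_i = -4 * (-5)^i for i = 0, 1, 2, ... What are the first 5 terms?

This is a geometric sequence.
i=0: S_0 = -4 * (-5)^0 = -4
i=1: S_1 = -4 * (-5)^1 = 20
i=2: S_2 = -4 * (-5)^2 = -100
i=3: S_3 = -4 * (-5)^3 = 500
i=4: S_4 = -4 * (-5)^4 = -2500
The first 5 terms are: [-4, 20, -100, 500, -2500]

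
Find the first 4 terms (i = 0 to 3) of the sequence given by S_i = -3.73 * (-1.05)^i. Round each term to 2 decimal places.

This is a geometric sequence.
i=0: S_0 = -3.73 * (-1.05)^0 = -3.73
i=1: S_1 = -3.73 * (-1.05)^1 ≈ 3.92
i=2: S_2 = -3.73 * (-1.05)^2 ≈ -4.11
i=3: S_3 = -3.73 * (-1.05)^3 ≈ 4.32
The first 4 terms are: [-3.73, 3.92, -4.11, 4.32]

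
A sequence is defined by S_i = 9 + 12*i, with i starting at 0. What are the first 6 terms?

This is an arithmetic sequence.
i=0: S_0 = 9 + 12*0 = 9
i=1: S_1 = 9 + 12*1 = 21
i=2: S_2 = 9 + 12*2 = 33
i=3: S_3 = 9 + 12*3 = 45
i=4: S_4 = 9 + 12*4 = 57
i=5: S_5 = 9 + 12*5 = 69
The first 6 terms are: [9, 21, 33, 45, 57, 69]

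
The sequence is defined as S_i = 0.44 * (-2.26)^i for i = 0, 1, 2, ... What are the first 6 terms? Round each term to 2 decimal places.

This is a geometric sequence.
i=0: S_0 = 0.44 * (-2.26)^0 = 0.44
i=1: S_1 = 0.44 * (-2.26)^1 ≈ -0.99
i=2: S_2 = 0.44 * (-2.26)^2 ≈ 2.25
i=3: S_3 = 0.44 * (-2.26)^3 ≈ -5.08
i=4: S_4 = 0.44 * (-2.26)^4 ≈ 11.48
i=5: S_5 = 0.44 * (-2.26)^5 ≈ -25.94
The first 6 terms are: [0.44, -0.99, 2.25, -5.08, 11.48, -25.94]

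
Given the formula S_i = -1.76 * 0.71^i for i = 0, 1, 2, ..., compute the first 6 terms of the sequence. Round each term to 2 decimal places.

This is a geometric sequence.
i=0: S_0 = -1.76 * 0.71^0 = -1.76
i=1: S_1 = -1.76 * 0.71^1 ≈ -1.25
i=2: S_2 = -1.76 * 0.71^2 ≈ -0.89
i=3: S_3 = -1.76 * 0.71^3 ≈ -0.63
i=4: S_4 = -1.76 * 0.71^4 ≈ -0.45
i=5: S_5 = -1.76 * 0.71^5 ≈ -0.32
The first 6 terms are: [-1.76, -1.25, -0.89, -0.63, -0.45, -0.32]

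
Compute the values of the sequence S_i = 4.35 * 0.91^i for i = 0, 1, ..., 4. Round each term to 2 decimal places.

This is a geometric sequence.
i=0: S_0 = 4.35 * 0.91^0 = 4.35
i=1: S_1 = 4.35 * 0.91^1 ≈ 3.96
i=2: S_2 = 4.35 * 0.91^2 ≈ 3.6
i=3: S_3 = 4.35 * 0.91^3 ≈ 3.28
i=4: S_4 = 4.35 * 0.91^4 ≈ 2.98
The first 5 terms are: [4.35, 3.96, 3.6, 3.28, 2.98]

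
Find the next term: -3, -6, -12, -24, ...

Ratios: -6 / -3 = 2.0
This is a geometric sequence with common ratio r = 2.
Next term = -24 * 2 = -48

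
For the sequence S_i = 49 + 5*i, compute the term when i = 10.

S_10 = 49 + 5*10 = 49 + 50 = 99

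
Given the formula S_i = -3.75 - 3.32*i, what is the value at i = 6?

S_6 = -3.75 + -3.32*6 = -3.75 + -19.92 = -23.67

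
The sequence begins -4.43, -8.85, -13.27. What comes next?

Differences: -8.85 - -4.43 = -4.42
This is an arithmetic sequence with common difference d = -4.42.
Next term = -13.27 + -4.42 = -17.69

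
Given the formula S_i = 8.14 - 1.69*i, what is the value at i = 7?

S_7 = 8.14 + -1.69*7 = 8.14 + -11.83 = -3.69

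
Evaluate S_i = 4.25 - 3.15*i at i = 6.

S_6 = 4.25 + -3.15*6 = 4.25 + -18.9 = -14.65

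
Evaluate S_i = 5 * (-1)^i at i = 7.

S_7 = 5 * (-1)^7 = 5 * -1 = -5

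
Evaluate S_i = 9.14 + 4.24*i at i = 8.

S_8 = 9.14 + 4.24*8 = 9.14 + 33.92 = 43.06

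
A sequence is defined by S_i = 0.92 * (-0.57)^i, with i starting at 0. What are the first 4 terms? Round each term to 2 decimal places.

This is a geometric sequence.
i=0: S_0 = 0.92 * (-0.57)^0 = 0.92
i=1: S_1 = 0.92 * (-0.57)^1 ≈ -0.52
i=2: S_2 = 0.92 * (-0.57)^2 ≈ 0.3
i=3: S_3 = 0.92 * (-0.57)^3 ≈ -0.17
The first 4 terms are: [0.92, -0.52, 0.3, -0.17]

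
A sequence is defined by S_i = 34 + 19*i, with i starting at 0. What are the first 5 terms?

This is an arithmetic sequence.
i=0: S_0 = 34 + 19*0 = 34
i=1: S_1 = 34 + 19*1 = 53
i=2: S_2 = 34 + 19*2 = 72
i=3: S_3 = 34 + 19*3 = 91
i=4: S_4 = 34 + 19*4 = 110
The first 5 terms are: [34, 53, 72, 91, 110]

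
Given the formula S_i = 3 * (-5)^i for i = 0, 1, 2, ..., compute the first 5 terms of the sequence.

This is a geometric sequence.
i=0: S_0 = 3 * (-5)^0 = 3
i=1: S_1 = 3 * (-5)^1 = -15
i=2: S_2 = 3 * (-5)^2 = 75
i=3: S_3 = 3 * (-5)^3 = -375
i=4: S_4 = 3 * (-5)^4 = 1875
The first 5 terms are: [3, -15, 75, -375, 1875]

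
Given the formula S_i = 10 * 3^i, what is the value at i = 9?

S_9 = 10 * 3^9 = 10 * 19683 = 196830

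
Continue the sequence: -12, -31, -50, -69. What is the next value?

Differences: -31 - -12 = -19
This is an arithmetic sequence with common difference d = -19.
Next term = -69 + -19 = -88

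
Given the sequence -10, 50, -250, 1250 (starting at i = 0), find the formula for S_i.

Check ratios: 50 / -10 = -5.0
Common ratio r = -5.
First term a = -10.
Formula: S_i = -10 * (-5)^i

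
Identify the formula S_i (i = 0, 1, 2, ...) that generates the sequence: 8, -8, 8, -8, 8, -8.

Check ratios: -8 / 8 = -1.0
Common ratio r = -1.
First term a = 8.
Formula: S_i = 8 * (-1)^i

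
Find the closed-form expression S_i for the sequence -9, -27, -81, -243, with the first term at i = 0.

Check ratios: -27 / -9 = 3.0
Common ratio r = 3.
First term a = -9.
Formula: S_i = -9 * 3^i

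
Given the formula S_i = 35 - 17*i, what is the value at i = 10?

S_10 = 35 + -17*10 = 35 + -170 = -135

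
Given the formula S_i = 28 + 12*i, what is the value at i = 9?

S_9 = 28 + 12*9 = 28 + 108 = 136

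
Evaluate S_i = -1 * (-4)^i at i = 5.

S_5 = -1 * (-4)^5 = -1 * -1024 = 1024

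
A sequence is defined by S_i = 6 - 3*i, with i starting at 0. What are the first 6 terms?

This is an arithmetic sequence.
i=0: S_0 = 6 + -3*0 = 6
i=1: S_1 = 6 + -3*1 = 3
i=2: S_2 = 6 + -3*2 = 0
i=3: S_3 = 6 + -3*3 = -3
i=4: S_4 = 6 + -3*4 = -6
i=5: S_5 = 6 + -3*5 = -9
The first 6 terms are: [6, 3, 0, -3, -6, -9]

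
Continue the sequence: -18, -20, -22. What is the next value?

Differences: -20 - -18 = -2
This is an arithmetic sequence with common difference d = -2.
Next term = -22 + -2 = -24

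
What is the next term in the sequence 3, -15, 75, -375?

Ratios: -15 / 3 = -5.0
This is a geometric sequence with common ratio r = -5.
Next term = -375 * -5 = 1875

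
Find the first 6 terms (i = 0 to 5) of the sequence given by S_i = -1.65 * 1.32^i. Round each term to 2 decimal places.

This is a geometric sequence.
i=0: S_0 = -1.65 * 1.32^0 = -1.65
i=1: S_1 = -1.65 * 1.32^1 ≈ -2.18
i=2: S_2 = -1.65 * 1.32^2 ≈ -2.87
i=3: S_3 = -1.65 * 1.32^3 ≈ -3.79
i=4: S_4 = -1.65 * 1.32^4 ≈ -5.01
i=5: S_5 = -1.65 * 1.32^5 ≈ -6.61
The first 6 terms are: [-1.65, -2.18, -2.87, -3.79, -5.01, -6.61]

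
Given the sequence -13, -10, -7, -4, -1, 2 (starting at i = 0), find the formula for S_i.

Check differences: -10 - -13 = 3
-7 - -10 = 3
Common difference d = 3.
First term a = -13.
Formula: S_i = -13 + 3*i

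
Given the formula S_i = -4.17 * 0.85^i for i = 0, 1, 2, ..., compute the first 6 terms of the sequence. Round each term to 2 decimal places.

This is a geometric sequence.
i=0: S_0 = -4.17 * 0.85^0 = -4.17
i=1: S_1 = -4.17 * 0.85^1 ≈ -3.54
i=2: S_2 = -4.17 * 0.85^2 ≈ -3.01
i=3: S_3 = -4.17 * 0.85^3 ≈ -2.56
i=4: S_4 = -4.17 * 0.85^4 ≈ -2.18
i=5: S_5 = -4.17 * 0.85^5 ≈ -1.85
The first 6 terms are: [-4.17, -3.54, -3.01, -2.56, -2.18, -1.85]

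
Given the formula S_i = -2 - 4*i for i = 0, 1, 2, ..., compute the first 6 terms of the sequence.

This is an arithmetic sequence.
i=0: S_0 = -2 + -4*0 = -2
i=1: S_1 = -2 + -4*1 = -6
i=2: S_2 = -2 + -4*2 = -10
i=3: S_3 = -2 + -4*3 = -14
i=4: S_4 = -2 + -4*4 = -18
i=5: S_5 = -2 + -4*5 = -22
The first 6 terms are: [-2, -6, -10, -14, -18, -22]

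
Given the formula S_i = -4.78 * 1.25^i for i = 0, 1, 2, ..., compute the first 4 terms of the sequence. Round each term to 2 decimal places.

This is a geometric sequence.
i=0: S_0 = -4.78 * 1.25^0 = -4.78
i=1: S_1 = -4.78 * 1.25^1 ≈ -5.98
i=2: S_2 = -4.78 * 1.25^2 ≈ -7.47
i=3: S_3 = -4.78 * 1.25^3 ≈ -9.34
The first 4 terms are: [-4.78, -5.98, -7.47, -9.34]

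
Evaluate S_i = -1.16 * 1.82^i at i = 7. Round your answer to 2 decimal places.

S_7 = -1.16 * 1.82^7 ≈ -1.16 * 66.1454 ≈ -76.73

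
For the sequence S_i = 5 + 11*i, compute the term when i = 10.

S_10 = 5 + 11*10 = 5 + 110 = 115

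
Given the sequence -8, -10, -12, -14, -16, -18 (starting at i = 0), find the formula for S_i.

Check differences: -10 - -8 = -2
-12 - -10 = -2
Common difference d = -2.
First term a = -8.
Formula: S_i = -8 - 2*i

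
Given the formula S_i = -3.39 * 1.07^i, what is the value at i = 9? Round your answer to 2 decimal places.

S_9 = -3.39 * 1.07^9 ≈ -3.39 * 1.8385 ≈ -6.23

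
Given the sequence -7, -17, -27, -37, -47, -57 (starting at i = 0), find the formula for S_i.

Check differences: -17 - -7 = -10
-27 - -17 = -10
Common difference d = -10.
First term a = -7.
Formula: S_i = -7 - 10*i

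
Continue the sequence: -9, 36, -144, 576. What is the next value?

Ratios: 36 / -9 = -4.0
This is a geometric sequence with common ratio r = -4.
Next term = 576 * -4 = -2304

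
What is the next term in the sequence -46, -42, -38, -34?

Differences: -42 - -46 = 4
This is an arithmetic sequence with common difference d = 4.
Next term = -34 + 4 = -30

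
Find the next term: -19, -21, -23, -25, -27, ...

Differences: -21 - -19 = -2
This is an arithmetic sequence with common difference d = -2.
Next term = -27 + -2 = -29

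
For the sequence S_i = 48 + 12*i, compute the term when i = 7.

S_7 = 48 + 12*7 = 48 + 84 = 132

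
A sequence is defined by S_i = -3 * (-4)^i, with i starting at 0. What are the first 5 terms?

This is a geometric sequence.
i=0: S_0 = -3 * (-4)^0 = -3
i=1: S_1 = -3 * (-4)^1 = 12
i=2: S_2 = -3 * (-4)^2 = -48
i=3: S_3 = -3 * (-4)^3 = 192
i=4: S_4 = -3 * (-4)^4 = -768
The first 5 terms are: [-3, 12, -48, 192, -768]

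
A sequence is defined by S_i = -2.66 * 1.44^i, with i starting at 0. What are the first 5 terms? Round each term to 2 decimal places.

This is a geometric sequence.
i=0: S_0 = -2.66 * 1.44^0 = -2.66
i=1: S_1 = -2.66 * 1.44^1 ≈ -3.83
i=2: S_2 = -2.66 * 1.44^2 ≈ -5.52
i=3: S_3 = -2.66 * 1.44^3 ≈ -7.94
i=4: S_4 = -2.66 * 1.44^4 ≈ -11.44
The first 5 terms are: [-2.66, -3.83, -5.52, -7.94, -11.44]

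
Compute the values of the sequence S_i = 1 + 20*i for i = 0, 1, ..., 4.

This is an arithmetic sequence.
i=0: S_0 = 1 + 20*0 = 1
i=1: S_1 = 1 + 20*1 = 21
i=2: S_2 = 1 + 20*2 = 41
i=3: S_3 = 1 + 20*3 = 61
i=4: S_4 = 1 + 20*4 = 81
The first 5 terms are: [1, 21, 41, 61, 81]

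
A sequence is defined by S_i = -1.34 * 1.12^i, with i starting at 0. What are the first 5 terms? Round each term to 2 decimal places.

This is a geometric sequence.
i=0: S_0 = -1.34 * 1.12^0 = -1.34
i=1: S_1 = -1.34 * 1.12^1 ≈ -1.5
i=2: S_2 = -1.34 * 1.12^2 ≈ -1.68
i=3: S_3 = -1.34 * 1.12^3 ≈ -1.88
i=4: S_4 = -1.34 * 1.12^4 ≈ -2.11
The first 5 terms are: [-1.34, -1.5, -1.68, -1.88, -2.11]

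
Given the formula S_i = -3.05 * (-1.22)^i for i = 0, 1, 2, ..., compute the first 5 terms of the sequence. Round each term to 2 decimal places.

This is a geometric sequence.
i=0: S_0 = -3.05 * (-1.22)^0 = -3.05
i=1: S_1 = -3.05 * (-1.22)^1 ≈ 3.72
i=2: S_2 = -3.05 * (-1.22)^2 ≈ -4.54
i=3: S_3 = -3.05 * (-1.22)^3 ≈ 5.54
i=4: S_4 = -3.05 * (-1.22)^4 ≈ -6.76
The first 5 terms are: [-3.05, 3.72, -4.54, 5.54, -6.76]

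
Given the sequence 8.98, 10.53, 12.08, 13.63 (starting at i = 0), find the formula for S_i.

Check differences: 10.53 - 8.98 = 1.55
12.08 - 10.53 = 1.55
Common difference d = 1.55.
First term a = 8.98.
Formula: S_i = 8.98 + 1.55*i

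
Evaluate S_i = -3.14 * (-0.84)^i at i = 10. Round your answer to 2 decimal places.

S_10 = -3.14 * (-0.84)^10 ≈ -3.14 * 0.1749 ≈ -0.55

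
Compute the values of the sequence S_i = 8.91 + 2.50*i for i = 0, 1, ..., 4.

This is an arithmetic sequence.
i=0: S_0 = 8.91 + 2.5*0 = 8.91
i=1: S_1 = 8.91 + 2.5*1 = 11.41
i=2: S_2 = 8.91 + 2.5*2 = 13.91
i=3: S_3 = 8.91 + 2.5*3 = 16.41
i=4: S_4 = 8.91 + 2.5*4 = 18.91
The first 5 terms are: [8.91, 11.41, 13.91, 16.41, 18.91]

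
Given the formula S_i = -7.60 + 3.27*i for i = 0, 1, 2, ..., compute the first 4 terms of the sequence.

This is an arithmetic sequence.
i=0: S_0 = -7.6 + 3.27*0 = -7.6
i=1: S_1 = -7.6 + 3.27*1 = -4.33
i=2: S_2 = -7.6 + 3.27*2 = -1.06
i=3: S_3 = -7.6 + 3.27*3 = 2.21
The first 4 terms are: [-7.6, -4.33, -1.06, 2.21]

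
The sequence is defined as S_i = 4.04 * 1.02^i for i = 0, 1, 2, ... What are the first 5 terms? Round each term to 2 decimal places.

This is a geometric sequence.
i=0: S_0 = 4.04 * 1.02^0 = 4.04
i=1: S_1 = 4.04 * 1.02^1 ≈ 4.12
i=2: S_2 = 4.04 * 1.02^2 ≈ 4.2
i=3: S_3 = 4.04 * 1.02^3 ≈ 4.29
i=4: S_4 = 4.04 * 1.02^4 ≈ 4.37
The first 5 terms are: [4.04, 4.12, 4.2, 4.29, 4.37]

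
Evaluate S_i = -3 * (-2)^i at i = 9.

S_9 = -3 * (-2)^9 = -3 * -512 = 1536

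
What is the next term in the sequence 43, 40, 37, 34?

Differences: 40 - 43 = -3
This is an arithmetic sequence with common difference d = -3.
Next term = 34 + -3 = 31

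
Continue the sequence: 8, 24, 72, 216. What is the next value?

Ratios: 24 / 8 = 3.0
This is a geometric sequence with common ratio r = 3.
Next term = 216 * 3 = 648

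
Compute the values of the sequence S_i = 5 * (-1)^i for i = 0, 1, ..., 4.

This is a geometric sequence.
i=0: S_0 = 5 * (-1)^0 = 5
i=1: S_1 = 5 * (-1)^1 = -5
i=2: S_2 = 5 * (-1)^2 = 5
i=3: S_3 = 5 * (-1)^3 = -5
i=4: S_4 = 5 * (-1)^4 = 5
The first 5 terms are: [5, -5, 5, -5, 5]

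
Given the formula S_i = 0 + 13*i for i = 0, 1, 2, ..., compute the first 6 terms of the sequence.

This is an arithmetic sequence.
i=0: S_0 = 0 + 13*0 = 0
i=1: S_1 = 0 + 13*1 = 13
i=2: S_2 = 0 + 13*2 = 26
i=3: S_3 = 0 + 13*3 = 39
i=4: S_4 = 0 + 13*4 = 52
i=5: S_5 = 0 + 13*5 = 65
The first 6 terms are: [0, 13, 26, 39, 52, 65]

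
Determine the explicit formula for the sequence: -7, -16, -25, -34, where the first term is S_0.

Check differences: -16 - -7 = -9
-25 - -16 = -9
Common difference d = -9.
First term a = -7.
Formula: S_i = -7 - 9*i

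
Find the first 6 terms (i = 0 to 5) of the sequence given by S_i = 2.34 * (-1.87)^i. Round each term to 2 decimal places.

This is a geometric sequence.
i=0: S_0 = 2.34 * (-1.87)^0 = 2.34
i=1: S_1 = 2.34 * (-1.87)^1 ≈ -4.38
i=2: S_2 = 2.34 * (-1.87)^2 ≈ 8.18
i=3: S_3 = 2.34 * (-1.87)^3 ≈ -15.3
i=4: S_4 = 2.34 * (-1.87)^4 ≈ 28.61
i=5: S_5 = 2.34 * (-1.87)^5 ≈ -53.51
The first 6 terms are: [2.34, -4.38, 8.18, -15.3, 28.61, -53.51]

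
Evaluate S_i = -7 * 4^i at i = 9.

S_9 = -7 * 4^9 = -7 * 262144 = -1835008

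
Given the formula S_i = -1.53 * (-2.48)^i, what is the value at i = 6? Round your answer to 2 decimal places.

S_6 = -1.53 * (-2.48)^6 ≈ -1.53 * 232.6538 ≈ -355.96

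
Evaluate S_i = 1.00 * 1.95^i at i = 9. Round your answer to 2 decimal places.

S_9 = 1.0 * 1.95^9 ≈ 1.0 * 407.6726 ≈ 407.67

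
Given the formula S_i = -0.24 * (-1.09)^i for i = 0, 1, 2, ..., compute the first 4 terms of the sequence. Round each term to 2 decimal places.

This is a geometric sequence.
i=0: S_0 = -0.24 * (-1.09)^0 = -0.24
i=1: S_1 = -0.24 * (-1.09)^1 ≈ 0.26
i=2: S_2 = -0.24 * (-1.09)^2 ≈ -0.29
i=3: S_3 = -0.24 * (-1.09)^3 ≈ 0.31
The first 4 terms are: [-0.24, 0.26, -0.29, 0.31]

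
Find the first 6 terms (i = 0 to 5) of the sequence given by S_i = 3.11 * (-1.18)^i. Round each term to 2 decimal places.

This is a geometric sequence.
i=0: S_0 = 3.11 * (-1.18)^0 = 3.11
i=1: S_1 = 3.11 * (-1.18)^1 ≈ -3.67
i=2: S_2 = 3.11 * (-1.18)^2 ≈ 4.33
i=3: S_3 = 3.11 * (-1.18)^3 ≈ -5.11
i=4: S_4 = 3.11 * (-1.18)^4 ≈ 6.03
i=5: S_5 = 3.11 * (-1.18)^5 ≈ -7.11
The first 6 terms are: [3.11, -3.67, 4.33, -5.11, 6.03, -7.11]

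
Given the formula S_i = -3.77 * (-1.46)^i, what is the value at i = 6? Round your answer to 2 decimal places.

S_6 = -3.77 * (-1.46)^6 ≈ -3.77 * 9.6854 ≈ -36.51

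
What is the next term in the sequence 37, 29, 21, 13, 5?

Differences: 29 - 37 = -8
This is an arithmetic sequence with common difference d = -8.
Next term = 5 + -8 = -3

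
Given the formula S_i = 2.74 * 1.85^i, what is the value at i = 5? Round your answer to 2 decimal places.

S_5 = 2.74 * 1.85^5 ≈ 2.74 * 21.67 ≈ 59.38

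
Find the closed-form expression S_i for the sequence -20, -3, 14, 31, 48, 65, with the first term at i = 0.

Check differences: -3 - -20 = 17
14 - -3 = 17
Common difference d = 17.
First term a = -20.
Formula: S_i = -20 + 17*i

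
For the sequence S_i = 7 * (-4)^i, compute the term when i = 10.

S_10 = 7 * (-4)^10 = 7 * 1048576 = 7340032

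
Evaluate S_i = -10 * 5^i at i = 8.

S_8 = -10 * 5^8 = -10 * 390625 = -3906250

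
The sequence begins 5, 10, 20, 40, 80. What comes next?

Ratios: 10 / 5 = 2.0
This is a geometric sequence with common ratio r = 2.
Next term = 80 * 2 = 160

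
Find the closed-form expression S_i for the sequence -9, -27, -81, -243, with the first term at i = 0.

Check ratios: -27 / -9 = 3.0
Common ratio r = 3.
First term a = -9.
Formula: S_i = -9 * 3^i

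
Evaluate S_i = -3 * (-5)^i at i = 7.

S_7 = -3 * (-5)^7 = -3 * -78125 = 234375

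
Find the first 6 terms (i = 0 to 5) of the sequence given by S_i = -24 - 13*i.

This is an arithmetic sequence.
i=0: S_0 = -24 + -13*0 = -24
i=1: S_1 = -24 + -13*1 = -37
i=2: S_2 = -24 + -13*2 = -50
i=3: S_3 = -24 + -13*3 = -63
i=4: S_4 = -24 + -13*4 = -76
i=5: S_5 = -24 + -13*5 = -89
The first 6 terms are: [-24, -37, -50, -63, -76, -89]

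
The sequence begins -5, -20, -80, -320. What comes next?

Ratios: -20 / -5 = 4.0
This is a geometric sequence with common ratio r = 4.
Next term = -320 * 4 = -1280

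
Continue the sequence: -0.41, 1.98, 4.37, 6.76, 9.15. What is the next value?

Differences: 1.98 - -0.41 = 2.39
This is an arithmetic sequence with common difference d = 2.39.
Next term = 9.15 + 2.39 = 11.54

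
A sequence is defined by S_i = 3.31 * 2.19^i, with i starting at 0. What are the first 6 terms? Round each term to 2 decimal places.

This is a geometric sequence.
i=0: S_0 = 3.31 * 2.19^0 = 3.31
i=1: S_1 = 3.31 * 2.19^1 ≈ 7.25
i=2: S_2 = 3.31 * 2.19^2 ≈ 15.88
i=3: S_3 = 3.31 * 2.19^3 ≈ 34.77
i=4: S_4 = 3.31 * 2.19^4 ≈ 76.14
i=5: S_5 = 3.31 * 2.19^5 ≈ 166.74
The first 6 terms are: [3.31, 7.25, 15.88, 34.77, 76.14, 166.74]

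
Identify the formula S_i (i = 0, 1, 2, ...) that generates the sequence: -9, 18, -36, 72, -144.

Check ratios: 18 / -9 = -2.0
Common ratio r = -2.
First term a = -9.
Formula: S_i = -9 * (-2)^i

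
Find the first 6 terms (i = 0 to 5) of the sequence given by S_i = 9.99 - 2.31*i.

This is an arithmetic sequence.
i=0: S_0 = 9.99 + -2.31*0 = 9.99
i=1: S_1 = 9.99 + -2.31*1 = 7.68
i=2: S_2 = 9.99 + -2.31*2 = 5.37
i=3: S_3 = 9.99 + -2.31*3 = 3.06
i=4: S_4 = 9.99 + -2.31*4 = 0.75
i=5: S_5 = 9.99 + -2.31*5 = -1.56
The first 6 terms are: [9.99, 7.68, 5.37, 3.06, 0.75, -1.56]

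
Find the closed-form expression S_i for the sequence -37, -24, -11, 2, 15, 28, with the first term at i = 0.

Check differences: -24 - -37 = 13
-11 - -24 = 13
Common difference d = 13.
First term a = -37.
Formula: S_i = -37 + 13*i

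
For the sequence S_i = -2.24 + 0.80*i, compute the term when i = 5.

S_5 = -2.24 + 0.8*5 = -2.24 + 4.0 = 1.76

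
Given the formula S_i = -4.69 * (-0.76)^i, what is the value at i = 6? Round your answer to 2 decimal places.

S_6 = -4.69 * (-0.76)^6 ≈ -4.69 * 0.1927 ≈ -0.9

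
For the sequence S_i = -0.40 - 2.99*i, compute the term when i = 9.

S_9 = -0.4 + -2.99*9 = -0.4 + -26.91 = -27.31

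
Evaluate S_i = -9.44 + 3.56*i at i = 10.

S_10 = -9.44 + 3.56*10 = -9.44 + 35.6 = 26.16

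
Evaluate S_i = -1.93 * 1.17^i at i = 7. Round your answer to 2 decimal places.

S_7 = -1.93 * 1.17^7 ≈ -1.93 * 3.0012 ≈ -5.79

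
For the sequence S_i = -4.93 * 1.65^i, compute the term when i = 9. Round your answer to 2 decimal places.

S_9 = -4.93 * 1.65^9 ≈ -4.93 * 90.6474 ≈ -446.89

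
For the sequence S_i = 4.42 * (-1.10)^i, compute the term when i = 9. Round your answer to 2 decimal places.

S_9 = 4.42 * (-1.1)^9 ≈ 4.42 * -2.3579 ≈ -10.42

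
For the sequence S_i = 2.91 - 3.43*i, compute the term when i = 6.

S_6 = 2.91 + -3.43*6 = 2.91 + -20.58 = -17.67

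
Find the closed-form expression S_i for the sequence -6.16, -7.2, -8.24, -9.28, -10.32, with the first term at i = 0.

Check differences: -7.2 - -6.16 = -1.04
-8.24 - -7.2 = -1.04
Common difference d = -1.04.
First term a = -6.16.
Formula: S_i = -6.16 - 1.04*i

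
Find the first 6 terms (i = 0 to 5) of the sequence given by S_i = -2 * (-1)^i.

This is a geometric sequence.
i=0: S_0 = -2 * (-1)^0 = -2
i=1: S_1 = -2 * (-1)^1 = 2
i=2: S_2 = -2 * (-1)^2 = -2
i=3: S_3 = -2 * (-1)^3 = 2
i=4: S_4 = -2 * (-1)^4 = -2
i=5: S_5 = -2 * (-1)^5 = 2
The first 6 terms are: [-2, 2, -2, 2, -2, 2]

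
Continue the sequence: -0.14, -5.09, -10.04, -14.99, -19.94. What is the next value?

Differences: -5.09 - -0.14 = -4.95
This is an arithmetic sequence with common difference d = -4.95.
Next term = -19.94 + -4.95 = -24.89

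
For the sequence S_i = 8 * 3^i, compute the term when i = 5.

S_5 = 8 * 3^5 = 8 * 243 = 1944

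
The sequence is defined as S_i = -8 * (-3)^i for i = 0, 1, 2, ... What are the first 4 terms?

This is a geometric sequence.
i=0: S_0 = -8 * (-3)^0 = -8
i=1: S_1 = -8 * (-3)^1 = 24
i=2: S_2 = -8 * (-3)^2 = -72
i=3: S_3 = -8 * (-3)^3 = 216
The first 4 terms are: [-8, 24, -72, 216]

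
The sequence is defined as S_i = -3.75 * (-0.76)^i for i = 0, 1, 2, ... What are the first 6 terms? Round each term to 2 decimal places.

This is a geometric sequence.
i=0: S_0 = -3.75 * (-0.76)^0 = -3.75
i=1: S_1 = -3.75 * (-0.76)^1 = 2.85
i=2: S_2 = -3.75 * (-0.76)^2 ≈ -2.17
i=3: S_3 = -3.75 * (-0.76)^3 ≈ 1.65
i=4: S_4 = -3.75 * (-0.76)^4 ≈ -1.25
i=5: S_5 = -3.75 * (-0.76)^5 ≈ 0.95
The first 6 terms are: [-3.75, 2.85, -2.17, 1.65, -1.25, 0.95]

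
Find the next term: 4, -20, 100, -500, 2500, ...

Ratios: -20 / 4 = -5.0
This is a geometric sequence with common ratio r = -5.
Next term = 2500 * -5 = -12500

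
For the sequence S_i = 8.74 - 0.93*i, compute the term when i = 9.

S_9 = 8.74 + -0.93*9 = 8.74 + -8.37 = 0.37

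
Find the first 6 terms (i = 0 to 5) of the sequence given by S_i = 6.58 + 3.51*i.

This is an arithmetic sequence.
i=0: S_0 = 6.58 + 3.51*0 = 6.58
i=1: S_1 = 6.58 + 3.51*1 = 10.09
i=2: S_2 = 6.58 + 3.51*2 = 13.6
i=3: S_3 = 6.58 + 3.51*3 = 17.11
i=4: S_4 = 6.58 + 3.51*4 = 20.62
i=5: S_5 = 6.58 + 3.51*5 = 24.13
The first 6 terms are: [6.58, 10.09, 13.6, 17.11, 20.62, 24.13]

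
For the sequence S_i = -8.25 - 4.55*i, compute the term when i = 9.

S_9 = -8.25 + -4.55*9 = -8.25 + -40.95 = -49.2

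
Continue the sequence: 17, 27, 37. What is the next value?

Differences: 27 - 17 = 10
This is an arithmetic sequence with common difference d = 10.
Next term = 37 + 10 = 47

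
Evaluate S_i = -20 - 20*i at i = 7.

S_7 = -20 + -20*7 = -20 + -140 = -160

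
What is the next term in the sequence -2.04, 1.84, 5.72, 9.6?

Differences: 1.84 - -2.04 = 3.88
This is an arithmetic sequence with common difference d = 3.88.
Next term = 9.6 + 3.88 = 13.48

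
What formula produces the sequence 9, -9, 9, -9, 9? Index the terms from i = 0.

Check ratios: -9 / 9 = -1.0
Common ratio r = -1.
First term a = 9.
Formula: S_i = 9 * (-1)^i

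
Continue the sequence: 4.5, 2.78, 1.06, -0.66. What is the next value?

Differences: 2.78 - 4.5 = -1.72
This is an arithmetic sequence with common difference d = -1.72.
Next term = -0.66 + -1.72 = -2.38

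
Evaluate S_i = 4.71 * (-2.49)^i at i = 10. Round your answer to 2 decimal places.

S_10 = 4.71 * (-2.49)^10 ≈ 4.71 * 9162.0672 ≈ 43153.34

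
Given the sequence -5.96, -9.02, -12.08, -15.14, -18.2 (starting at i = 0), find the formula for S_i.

Check differences: -9.02 - -5.96 = -3.06
-12.08 - -9.02 = -3.06
Common difference d = -3.06.
First term a = -5.96.
Formula: S_i = -5.96 - 3.06*i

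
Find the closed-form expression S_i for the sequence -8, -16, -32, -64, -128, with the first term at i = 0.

Check ratios: -16 / -8 = 2.0
Common ratio r = 2.
First term a = -8.
Formula: S_i = -8 * 2^i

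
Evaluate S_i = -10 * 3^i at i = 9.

S_9 = -10 * 3^9 = -10 * 19683 = -196830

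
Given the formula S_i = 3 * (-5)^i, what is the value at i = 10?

S_10 = 3 * (-5)^10 = 3 * 9765625 = 29296875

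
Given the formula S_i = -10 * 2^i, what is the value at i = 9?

S_9 = -10 * 2^9 = -10 * 512 = -5120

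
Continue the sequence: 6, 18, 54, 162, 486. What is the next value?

Ratios: 18 / 6 = 3.0
This is a geometric sequence with common ratio r = 3.
Next term = 486 * 3 = 1458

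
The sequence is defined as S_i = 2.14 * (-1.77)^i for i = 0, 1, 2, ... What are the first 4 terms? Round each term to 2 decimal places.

This is a geometric sequence.
i=0: S_0 = 2.14 * (-1.77)^0 = 2.14
i=1: S_1 = 2.14 * (-1.77)^1 ≈ -3.79
i=2: S_2 = 2.14 * (-1.77)^2 ≈ 6.7
i=3: S_3 = 2.14 * (-1.77)^3 ≈ -11.87
The first 4 terms are: [2.14, -3.79, 6.7, -11.87]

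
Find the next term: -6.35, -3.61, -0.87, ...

Differences: -3.61 - -6.35 = 2.74
This is an arithmetic sequence with common difference d = 2.74.
Next term = -0.87 + 2.74 = 1.87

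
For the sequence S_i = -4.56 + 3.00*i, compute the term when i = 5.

S_5 = -4.56 + 3.0*5 = -4.56 + 15.0 = 10.44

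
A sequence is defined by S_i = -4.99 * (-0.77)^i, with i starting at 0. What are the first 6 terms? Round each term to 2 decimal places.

This is a geometric sequence.
i=0: S_0 = -4.99 * (-0.77)^0 = -4.99
i=1: S_1 = -4.99 * (-0.77)^1 ≈ 3.84
i=2: S_2 = -4.99 * (-0.77)^2 ≈ -2.96
i=3: S_3 = -4.99 * (-0.77)^3 ≈ 2.28
i=4: S_4 = -4.99 * (-0.77)^4 ≈ -1.75
i=5: S_5 = -4.99 * (-0.77)^5 ≈ 1.35
The first 6 terms are: [-4.99, 3.84, -2.96, 2.28, -1.75, 1.35]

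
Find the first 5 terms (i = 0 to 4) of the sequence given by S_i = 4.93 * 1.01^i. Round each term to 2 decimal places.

This is a geometric sequence.
i=0: S_0 = 4.93 * 1.01^0 = 4.93
i=1: S_1 = 4.93 * 1.01^1 ≈ 4.98
i=2: S_2 = 4.93 * 1.01^2 ≈ 5.03
i=3: S_3 = 4.93 * 1.01^3 ≈ 5.08
i=4: S_4 = 4.93 * 1.01^4 ≈ 5.13
The first 5 terms are: [4.93, 4.98, 5.03, 5.08, 5.13]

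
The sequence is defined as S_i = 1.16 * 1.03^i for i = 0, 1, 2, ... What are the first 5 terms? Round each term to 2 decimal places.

This is a geometric sequence.
i=0: S_0 = 1.16 * 1.03^0 = 1.16
i=1: S_1 = 1.16 * 1.03^1 ≈ 1.19
i=2: S_2 = 1.16 * 1.03^2 ≈ 1.23
i=3: S_3 = 1.16 * 1.03^3 ≈ 1.27
i=4: S_4 = 1.16 * 1.03^4 ≈ 1.31
The first 5 terms are: [1.16, 1.19, 1.23, 1.27, 1.31]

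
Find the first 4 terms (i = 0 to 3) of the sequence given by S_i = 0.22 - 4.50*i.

This is an arithmetic sequence.
i=0: S_0 = 0.22 + -4.5*0 = 0.22
i=1: S_1 = 0.22 + -4.5*1 = -4.28
i=2: S_2 = 0.22 + -4.5*2 = -8.78
i=3: S_3 = 0.22 + -4.5*3 = -13.28
The first 4 terms are: [0.22, -4.28, -8.78, -13.28]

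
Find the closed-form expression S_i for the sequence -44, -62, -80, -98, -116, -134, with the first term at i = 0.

Check differences: -62 - -44 = -18
-80 - -62 = -18
Common difference d = -18.
First term a = -44.
Formula: S_i = -44 - 18*i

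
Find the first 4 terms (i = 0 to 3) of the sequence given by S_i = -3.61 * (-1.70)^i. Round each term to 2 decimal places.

This is a geometric sequence.
i=0: S_0 = -3.61 * (-1.7)^0 = -3.61
i=1: S_1 = -3.61 * (-1.7)^1 ≈ 6.14
i=2: S_2 = -3.61 * (-1.7)^2 ≈ -10.43
i=3: S_3 = -3.61 * (-1.7)^3 ≈ 17.74
The first 4 terms are: [-3.61, 6.14, -10.43, 17.74]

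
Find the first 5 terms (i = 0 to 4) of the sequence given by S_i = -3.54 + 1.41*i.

This is an arithmetic sequence.
i=0: S_0 = -3.54 + 1.41*0 = -3.54
i=1: S_1 = -3.54 + 1.41*1 = -2.13
i=2: S_2 = -3.54 + 1.41*2 = -0.72
i=3: S_3 = -3.54 + 1.41*3 = 0.69
i=4: S_4 = -3.54 + 1.41*4 = 2.1
The first 5 terms are: [-3.54, -2.13, -0.72, 0.69, 2.1]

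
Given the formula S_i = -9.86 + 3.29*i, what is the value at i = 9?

S_9 = -9.86 + 3.29*9 = -9.86 + 29.61 = 19.75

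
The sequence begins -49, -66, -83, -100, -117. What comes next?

Differences: -66 - -49 = -17
This is an arithmetic sequence with common difference d = -17.
Next term = -117 + -17 = -134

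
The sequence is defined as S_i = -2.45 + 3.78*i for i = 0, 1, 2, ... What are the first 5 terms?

This is an arithmetic sequence.
i=0: S_0 = -2.45 + 3.78*0 = -2.45
i=1: S_1 = -2.45 + 3.78*1 = 1.33
i=2: S_2 = -2.45 + 3.78*2 = 5.11
i=3: S_3 = -2.45 + 3.78*3 = 8.89
i=4: S_4 = -2.45 + 3.78*4 = 12.67
The first 5 terms are: [-2.45, 1.33, 5.11, 8.89, 12.67]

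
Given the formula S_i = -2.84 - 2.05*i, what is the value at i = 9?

S_9 = -2.84 + -2.05*9 = -2.84 + -18.45 = -21.29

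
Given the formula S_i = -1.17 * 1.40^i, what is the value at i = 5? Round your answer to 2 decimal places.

S_5 = -1.17 * 1.4^5 ≈ -1.17 * 5.3782 ≈ -6.29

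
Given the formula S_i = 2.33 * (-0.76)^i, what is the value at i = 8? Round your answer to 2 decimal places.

S_8 = 2.33 * (-0.76)^8 ≈ 2.33 * 0.1113 ≈ 0.26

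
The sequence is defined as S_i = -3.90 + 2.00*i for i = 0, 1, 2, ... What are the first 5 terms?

This is an arithmetic sequence.
i=0: S_0 = -3.9 + 2.0*0 = -3.9
i=1: S_1 = -3.9 + 2.0*1 = -1.9
i=2: S_2 = -3.9 + 2.0*2 = 0.1
i=3: S_3 = -3.9 + 2.0*3 = 2.1
i=4: S_4 = -3.9 + 2.0*4 = 4.1
The first 5 terms are: [-3.9, -1.9, 0.1, 2.1, 4.1]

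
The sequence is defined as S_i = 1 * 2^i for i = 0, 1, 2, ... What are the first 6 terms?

This is a geometric sequence.
i=0: S_0 = 1 * 2^0 = 1
i=1: S_1 = 1 * 2^1 = 2
i=2: S_2 = 1 * 2^2 = 4
i=3: S_3 = 1 * 2^3 = 8
i=4: S_4 = 1 * 2^4 = 16
i=5: S_5 = 1 * 2^5 = 32
The first 6 terms are: [1, 2, 4, 8, 16, 32]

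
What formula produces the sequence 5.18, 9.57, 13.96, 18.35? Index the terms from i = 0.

Check differences: 9.57 - 5.18 = 4.39
13.96 - 9.57 = 4.39
Common difference d = 4.39.
First term a = 5.18.
Formula: S_i = 5.18 + 4.39*i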